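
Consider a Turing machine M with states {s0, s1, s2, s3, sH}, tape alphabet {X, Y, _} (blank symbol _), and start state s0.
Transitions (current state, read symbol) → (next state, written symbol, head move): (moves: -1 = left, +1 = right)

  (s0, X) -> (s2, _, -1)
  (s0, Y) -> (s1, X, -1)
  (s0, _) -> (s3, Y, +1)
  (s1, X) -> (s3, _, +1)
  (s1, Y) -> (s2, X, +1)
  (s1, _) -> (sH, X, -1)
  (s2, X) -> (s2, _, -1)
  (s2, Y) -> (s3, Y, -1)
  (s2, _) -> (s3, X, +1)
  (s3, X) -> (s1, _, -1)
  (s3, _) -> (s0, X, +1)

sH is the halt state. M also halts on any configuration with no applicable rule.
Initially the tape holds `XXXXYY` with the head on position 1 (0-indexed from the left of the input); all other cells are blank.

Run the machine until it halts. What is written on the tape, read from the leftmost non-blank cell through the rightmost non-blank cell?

XXX_X_Y

s0 | _X[X]XXYY   read X → write _, move -1, go to s2
s2 | _[X]_XXYY   read X → write _, move -1, go to s2
s2 | [_]__XXYY   read _ → write X, move +1, go to s3
s3 | X[_]_XXYY   read _ → write X, move +1, go to s0
s0 | XX[_]XXYY   read _ → write Y, move +1, go to s3
s3 | XXY[X]XYY   read X → write _, move -1, go to s1
s1 | XX[Y]_XYY   read Y → write X, move +1, go to s2
s2 | XXX[_]XYY   read _ → write X, move +1, go to s3
s3 | XXXX[X]YY   read X → write _, move -1, go to s1
s1 | XXX[X]_YY   read X → write _, move +1, go to s3
s3 | XXX_[_]YY   read _ → write X, move +1, go to s0
s0 | XXX_X[Y]Y   read Y → write X, move -1, go to s1
s1 | XXX_[X]XY   read X → write _, move +1, go to s3
s3 | XXX__[X]Y   read X → write _, move -1, go to s1
s1 | XXX_[_]_Y   read _ → write X, move -1, go to sH
sH | XXX[_]X_Y
The non-blank tape span at halt is XXX_X_Y.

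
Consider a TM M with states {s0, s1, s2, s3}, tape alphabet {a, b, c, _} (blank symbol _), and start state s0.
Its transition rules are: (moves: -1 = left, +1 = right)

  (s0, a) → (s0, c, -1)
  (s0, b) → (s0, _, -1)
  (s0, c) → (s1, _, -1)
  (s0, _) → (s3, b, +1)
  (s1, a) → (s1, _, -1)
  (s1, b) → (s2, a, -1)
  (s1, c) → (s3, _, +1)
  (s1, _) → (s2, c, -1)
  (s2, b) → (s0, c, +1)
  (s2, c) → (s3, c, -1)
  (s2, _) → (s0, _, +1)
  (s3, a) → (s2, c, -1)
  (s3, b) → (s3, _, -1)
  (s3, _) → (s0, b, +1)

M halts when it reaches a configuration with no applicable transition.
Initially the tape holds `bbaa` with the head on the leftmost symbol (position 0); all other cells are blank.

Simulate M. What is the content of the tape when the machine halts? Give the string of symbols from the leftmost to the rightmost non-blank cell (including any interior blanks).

bbbbbca

state=s0 head=0 tape=___[b]baa   (s0,b)→(s0,_,-1)
state=s0 head=-1 tape=__[_]_baa   (s0,_)→(s3,b,+1)
state=s3 head=0 tape=__b[_]baa   (s3,_)→(s0,b,+1)
state=s0 head=1 tape=__bb[b]aa   (s0,b)→(s0,_,-1)
state=s0 head=0 tape=__b[b]_aa   (s0,b)→(s0,_,-1)
state=s0 head=-1 tape=__[b]__aa   (s0,b)→(s0,_,-1)
state=s0 head=-2 tape=_[_]___aa   (s0,_)→(s3,b,+1)
state=s3 head=-1 tape=_b[_]__aa   (s3,_)→(s0,b,+1)
state=s0 head=0 tape=_bb[_]_aa   (s0,_)→(s3,b,+1)
state=s3 head=1 tape=_bbb[_]aa   (s3,_)→(s0,b,+1)
state=s0 head=2 tape=_bbbb[a]a   (s0,a)→(s0,c,-1)
state=s0 head=1 tape=_bbb[b]ca   (s0,b)→(s0,_,-1)
state=s0 head=0 tape=_bb[b]_ca   (s0,b)→(s0,_,-1)
state=s0 head=-1 tape=_b[b]__ca   (s0,b)→(s0,_,-1)
state=s0 head=-2 tape=_[b]___ca   (s0,b)→(s0,_,-1)
state=s0 head=-3 tape=[_]____ca   (s0,_)→(s3,b,+1)
state=s3 head=-2 tape=b[_]___ca   (s3,_)→(s0,b,+1)
state=s0 head=-1 tape=bb[_]__ca   (s0,_)→(s3,b,+1)
state=s3 head=0 tape=bbb[_]_ca   (s3,_)→(s0,b,+1)
state=s0 head=1 tape=bbbb[_]ca   (s0,_)→(s3,b,+1)
state=s3 head=2 tape=bbbbb[c]a
The non-blank tape span at halt is bbbbbca.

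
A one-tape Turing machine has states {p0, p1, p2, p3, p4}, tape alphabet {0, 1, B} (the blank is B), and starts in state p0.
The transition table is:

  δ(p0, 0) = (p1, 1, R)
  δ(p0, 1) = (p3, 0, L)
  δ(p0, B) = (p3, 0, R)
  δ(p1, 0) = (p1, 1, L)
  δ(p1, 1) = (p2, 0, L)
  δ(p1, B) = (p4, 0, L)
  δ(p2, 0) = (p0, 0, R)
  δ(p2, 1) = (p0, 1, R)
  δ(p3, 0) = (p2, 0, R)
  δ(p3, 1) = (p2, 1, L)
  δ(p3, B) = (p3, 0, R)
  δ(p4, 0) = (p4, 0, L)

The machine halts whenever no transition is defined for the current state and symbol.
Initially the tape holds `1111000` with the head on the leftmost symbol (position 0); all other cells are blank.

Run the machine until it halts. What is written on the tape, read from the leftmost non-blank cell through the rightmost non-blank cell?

state=p0 head=0 tape=B[1]111000B   (p0,1)→(p3,0,L)
state=p3 head=-1 tape=[B]0111000B   (p3,B)→(p3,0,R)
state=p3 head=0 tape=0[0]111000B   (p3,0)→(p2,0,R)
state=p2 head=1 tape=00[1]11000B   (p2,1)→(p0,1,R)
state=p0 head=2 tape=001[1]1000B   (p0,1)→(p3,0,L)
state=p3 head=1 tape=00[1]01000B   (p3,1)→(p2,1,L)
state=p2 head=0 tape=0[0]101000B   (p2,0)→(p0,0,R)
state=p0 head=1 tape=00[1]01000B   (p0,1)→(p3,0,L)
state=p3 head=0 tape=0[0]001000B   (p3,0)→(p2,0,R)
state=p2 head=1 tape=00[0]01000B   (p2,0)→(p0,0,R)
state=p0 head=2 tape=000[0]1000B   (p0,0)→(p1,1,R)
state=p1 head=3 tape=0001[1]000B   (p1,1)→(p2,0,L)
state=p2 head=2 tape=000[1]0000B   (p2,1)→(p0,1,R)
state=p0 head=3 tape=0001[0]000B   (p0,0)→(p1,1,R)
state=p1 head=4 tape=00011[0]00B   (p1,0)→(p1,1,L)
state=p1 head=3 tape=0001[1]100B   (p1,1)→(p2,0,L)
state=p2 head=2 tape=000[1]0100B   (p2,1)→(p0,1,R)
state=p0 head=3 tape=0001[0]100B   (p0,0)→(p1,1,R)
state=p1 head=4 tape=00011[1]00B   (p1,1)→(p2,0,L)
state=p2 head=3 tape=0001[1]000B   (p2,1)→(p0,1,R)
state=p0 head=4 tape=00011[0]00B   (p0,0)→(p1,1,R)
state=p1 head=5 tape=000111[0]0B   (p1,0)→(p1,1,L)
state=p1 head=4 tape=00011[1]10B   (p1,1)→(p2,0,L)
state=p2 head=3 tape=0001[1]010B   (p2,1)→(p0,1,R)
state=p0 head=4 tape=00011[0]10B   (p0,0)→(p1,1,R)
state=p1 head=5 tape=000111[1]0B   (p1,1)→(p2,0,L)
state=p2 head=4 tape=00011[1]00B   (p2,1)→(p0,1,R)
state=p0 head=5 tape=000111[0]0B   (p0,0)→(p1,1,R)
state=p1 head=6 tape=0001111[0]B   (p1,0)→(p1,1,L)
state=p1 head=5 tape=000111[1]1B   (p1,1)→(p2,0,L)
state=p2 head=4 tape=00011[1]01B   (p2,1)→(p0,1,R)
state=p0 head=5 tape=000111[0]1B   (p0,0)→(p1,1,R)
state=p1 head=6 tape=0001111[1]B   (p1,1)→(p2,0,L)
state=p2 head=5 tape=000111[1]0B   (p2,1)→(p0,1,R)
state=p0 head=6 tape=0001111[0]B   (p0,0)→(p1,1,R)
state=p1 head=7 tape=00011111[B]   (p1,B)→(p4,0,L)
state=p4 head=6 tape=0001111[1]0
The non-blank tape span at halt is 000111110.

000111110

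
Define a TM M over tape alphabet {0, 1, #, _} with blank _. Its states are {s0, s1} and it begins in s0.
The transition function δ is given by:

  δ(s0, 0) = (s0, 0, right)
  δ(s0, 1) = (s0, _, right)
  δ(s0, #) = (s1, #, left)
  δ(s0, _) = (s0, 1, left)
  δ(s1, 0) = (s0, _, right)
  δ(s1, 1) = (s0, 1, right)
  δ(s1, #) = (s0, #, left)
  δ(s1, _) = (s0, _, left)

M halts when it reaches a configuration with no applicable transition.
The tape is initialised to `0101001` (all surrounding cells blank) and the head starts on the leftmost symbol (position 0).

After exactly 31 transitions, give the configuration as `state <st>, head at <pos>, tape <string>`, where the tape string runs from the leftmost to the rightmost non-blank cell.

state s0, head at 7, tape 0_0_00__111

s0 | [0]101001____   read 0 → write 0, move right, go to s0
s0 | 0[1]01001____   read 1 → write _, move right, go to s0
s0 | 0_[0]1001____   read 0 → write 0, move right, go to s0
s0 | 0_0[1]001____   read 1 → write _, move right, go to s0
s0 | 0_0_[0]01____   read 0 → write 0, move right, go to s0
s0 | 0_0_0[0]1____   read 0 → write 0, move right, go to s0
s0 | 0_0_00[1]____   read 1 → write _, move right, go to s0
s0 | 0_0_00_[_]___   read _ → write 1, move left, go to s0
s0 | 0_0_00[_]1___   read _ → write 1, move left, go to s0
s0 | 0_0_0[0]11___   read 0 → write 0, move right, go to s0
s0 | 0_0_00[1]1___   read 1 → write _, move right, go to s0
s0 | 0_0_00_[1]___   read 1 → write _, move right, go to s0
s0 | 0_0_00__[_]__   read _ → write 1, move left, go to s0
s0 | 0_0_00_[_]1__   read _ → write 1, move left, go to s0
s0 | 0_0_00[_]11__   read _ → write 1, move left, go to s0
s0 | 0_0_0[0]111__   read 0 → write 0, move right, go to s0
s0 | 0_0_00[1]11__   read 1 → write _, move right, go to s0
s0 | 0_0_00_[1]1__   read 1 → write _, move right, go to s0
s0 | 0_0_00__[1]__   read 1 → write _, move right, go to s0
s0 | 0_0_00___[_]_   read _ → write 1, move left, go to s0
s0 | 0_0_00__[_]1_   read _ → write 1, move left, go to s0
s0 | 0_0_00_[_]11_   read _ → write 1, move left, go to s0
s0 | 0_0_00[_]111_   read _ → write 1, move left, go to s0
s0 | 0_0_0[0]1111_   read 0 → write 0, move right, go to s0
s0 | 0_0_00[1]111_   read 1 → write _, move right, go to s0
s0 | 0_0_00_[1]11_   read 1 → write _, move right, go to s0
s0 | 0_0_00__[1]1_   read 1 → write _, move right, go to s0
s0 | 0_0_00___[1]_   read 1 → write _, move right, go to s0
s0 | 0_0_00____[_]   read _ → write 1, move left, go to s0
s0 | 0_0_00___[_]1   read _ → write 1, move left, go to s0
s0 | 0_0_00__[_]11   read _ → write 1, move left, go to s0
s0 | 0_0_00_[_]111
After 31 steps: state s0, head at 7, tape 0_0_00__111.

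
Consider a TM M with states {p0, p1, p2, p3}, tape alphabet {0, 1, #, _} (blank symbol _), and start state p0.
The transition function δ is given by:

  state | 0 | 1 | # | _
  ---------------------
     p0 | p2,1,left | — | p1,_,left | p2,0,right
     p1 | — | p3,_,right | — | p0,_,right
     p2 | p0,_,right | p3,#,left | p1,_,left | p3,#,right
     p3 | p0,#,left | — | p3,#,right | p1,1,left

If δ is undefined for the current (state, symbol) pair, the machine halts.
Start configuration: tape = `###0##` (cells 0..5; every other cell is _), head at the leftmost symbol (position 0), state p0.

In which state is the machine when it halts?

state=p0 head=0 tape=_[#]##0##   (p0,#)→(p1,_,left)
state=p1 head=-1 tape=[_]_##0##   (p1,_)→(p0,_,right)
state=p0 head=0 tape=_[_]##0##   (p0,_)→(p2,0,right)
state=p2 head=1 tape=_0[#]#0##   (p2,#)→(p1,_,left)
state=p1 head=0 tape=_[0]_#0##
No transition is defined for (p1, 0); M halts in state p1.

p1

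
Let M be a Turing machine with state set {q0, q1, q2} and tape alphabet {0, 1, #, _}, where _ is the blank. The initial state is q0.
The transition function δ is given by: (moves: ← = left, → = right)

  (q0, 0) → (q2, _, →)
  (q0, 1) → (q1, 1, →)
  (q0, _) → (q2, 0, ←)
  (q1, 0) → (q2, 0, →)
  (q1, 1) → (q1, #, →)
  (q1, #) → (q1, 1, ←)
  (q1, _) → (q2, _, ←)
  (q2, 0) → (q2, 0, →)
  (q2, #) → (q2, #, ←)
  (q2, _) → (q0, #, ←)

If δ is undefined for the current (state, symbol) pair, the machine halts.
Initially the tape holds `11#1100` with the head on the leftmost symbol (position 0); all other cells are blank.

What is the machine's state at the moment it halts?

state=q0 head=0 tape=[1]1#1100_   (q0,1)→(q1,1,→)
state=q1 head=1 tape=1[1]#1100_   (q1,1)→(q1,#,→)
state=q1 head=2 tape=1#[#]1100_   (q1,#)→(q1,1,←)
state=q1 head=1 tape=1[#]11100_   (q1,#)→(q1,1,←)
state=q1 head=0 tape=[1]111100_   (q1,1)→(q1,#,→)
state=q1 head=1 tape=#[1]11100_   (q1,1)→(q1,#,→)
state=q1 head=2 tape=##[1]1100_   (q1,1)→(q1,#,→)
state=q1 head=3 tape=###[1]100_   (q1,1)→(q1,#,→)
state=q1 head=4 tape=####[1]00_   (q1,1)→(q1,#,→)
state=q1 head=5 tape=#####[0]0_   (q1,0)→(q2,0,→)
state=q2 head=6 tape=#####0[0]_   (q2,0)→(q2,0,→)
state=q2 head=7 tape=#####00[_]   (q2,_)→(q0,#,←)
state=q0 head=6 tape=#####0[0]#   (q0,0)→(q2,_,→)
state=q2 head=7 tape=#####0_[#]   (q2,#)→(q2,#,←)
state=q2 head=6 tape=#####0[_]#   (q2,_)→(q0,#,←)
state=q0 head=5 tape=#####[0]##   (q0,0)→(q2,_,→)
state=q2 head=6 tape=#####_[#]#   (q2,#)→(q2,#,←)
state=q2 head=5 tape=#####[_]##   (q2,_)→(q0,#,←)
state=q0 head=4 tape=####[#]###
No transition is defined for (q0, #); M halts in state q0.

q0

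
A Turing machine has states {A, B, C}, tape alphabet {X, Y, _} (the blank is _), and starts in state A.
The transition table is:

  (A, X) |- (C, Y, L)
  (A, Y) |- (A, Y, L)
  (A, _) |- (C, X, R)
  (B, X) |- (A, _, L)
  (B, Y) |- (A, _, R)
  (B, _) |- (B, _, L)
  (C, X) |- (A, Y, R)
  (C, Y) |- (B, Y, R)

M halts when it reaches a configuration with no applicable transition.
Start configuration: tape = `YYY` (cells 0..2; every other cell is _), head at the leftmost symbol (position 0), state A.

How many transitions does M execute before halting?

A | _[Y]YY__   read Y → write Y, move L, go to A
A | [_]YYY__   read _ → write X, move R, go to C
C | X[Y]YY__   read Y → write Y, move R, go to B
B | XY[Y]Y__   read Y → write _, move R, go to A
A | XY_[Y]__   read Y → write Y, move L, go to A
A | XY[_]Y__   read _ → write X, move R, go to C
C | XYX[Y]__   read Y → write Y, move R, go to B
B | XYXY[_]_   read _ → write _, move L, go to B
B | XYX[Y]__   read Y → write _, move R, go to A
A | XYX_[_]_   read _ → write X, move R, go to C
C | XYX_X[_]
M halts after 10 transitions.

10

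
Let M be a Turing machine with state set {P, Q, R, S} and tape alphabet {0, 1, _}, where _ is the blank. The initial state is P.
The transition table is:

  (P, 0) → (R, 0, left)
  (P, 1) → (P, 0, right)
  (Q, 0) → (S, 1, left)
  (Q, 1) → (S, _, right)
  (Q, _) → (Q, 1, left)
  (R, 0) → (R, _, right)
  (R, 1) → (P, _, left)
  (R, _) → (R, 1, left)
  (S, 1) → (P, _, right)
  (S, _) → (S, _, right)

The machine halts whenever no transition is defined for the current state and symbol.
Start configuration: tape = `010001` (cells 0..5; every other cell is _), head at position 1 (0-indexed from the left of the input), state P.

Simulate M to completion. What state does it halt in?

P

P | 0[1]0001   read 1 → write 0, move right, go to P
P | 00[0]001   read 0 → write 0, move left, go to R
R | 0[0]0001   read 0 → write _, move right, go to R
R | 0_[0]001   read 0 → write _, move right, go to R
R | 0__[0]01   read 0 → write _, move right, go to R
R | 0___[0]1   read 0 → write _, move right, go to R
R | 0____[1]   read 1 → write _, move left, go to P
P | 0___[_]_
No transition is defined for (P, _); M halts in state P.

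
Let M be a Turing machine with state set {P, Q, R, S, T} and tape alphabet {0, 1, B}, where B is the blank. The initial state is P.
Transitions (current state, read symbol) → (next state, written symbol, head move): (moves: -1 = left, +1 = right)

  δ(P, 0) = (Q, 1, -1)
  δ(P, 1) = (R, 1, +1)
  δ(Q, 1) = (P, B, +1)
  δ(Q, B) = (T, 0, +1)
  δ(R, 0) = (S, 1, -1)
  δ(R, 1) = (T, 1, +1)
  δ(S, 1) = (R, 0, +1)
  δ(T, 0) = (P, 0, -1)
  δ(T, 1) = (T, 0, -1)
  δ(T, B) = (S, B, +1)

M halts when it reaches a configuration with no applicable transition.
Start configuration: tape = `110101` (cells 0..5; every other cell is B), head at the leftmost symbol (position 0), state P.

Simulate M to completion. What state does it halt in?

P | [1]10101   read 1 → write 1, move +1, go to R
R | 1[1]0101   read 1 → write 1, move +1, go to T
T | 11[0]101   read 0 → write 0, move -1, go to P
P | 1[1]0101   read 1 → write 1, move +1, go to R
R | 11[0]101   read 0 → write 1, move -1, go to S
S | 1[1]1101   read 1 → write 0, move +1, go to R
R | 10[1]101   read 1 → write 1, move +1, go to T
T | 101[1]01   read 1 → write 0, move -1, go to T
T | 10[1]001   read 1 → write 0, move -1, go to T
T | 1[0]0001   read 0 → write 0, move -1, go to P
P | [1]00001   read 1 → write 1, move +1, go to R
R | 1[0]0001   read 0 → write 1, move -1, go to S
S | [1]10001   read 1 → write 0, move +1, go to R
R | 0[1]0001   read 1 → write 1, move +1, go to T
T | 01[0]001   read 0 → write 0, move -1, go to P
P | 0[1]0001   read 1 → write 1, move +1, go to R
R | 01[0]001   read 0 → write 1, move -1, go to S
S | 0[1]1001   read 1 → write 0, move +1, go to R
R | 00[1]001   read 1 → write 1, move +1, go to T
T | 001[0]01   read 0 → write 0, move -1, go to P
P | 00[1]001   read 1 → write 1, move +1, go to R
R | 001[0]01   read 0 → write 1, move -1, go to S
S | 00[1]101   read 1 → write 0, move +1, go to R
R | 000[1]01   read 1 → write 1, move +1, go to T
T | 0001[0]1   read 0 → write 0, move -1, go to P
P | 000[1]01   read 1 → write 1, move +1, go to R
R | 0001[0]1   read 0 → write 1, move -1, go to S
S | 000[1]11   read 1 → write 0, move +1, go to R
R | 0000[1]1   read 1 → write 1, move +1, go to T
T | 00001[1]   read 1 → write 0, move -1, go to T
T | 0000[1]0   read 1 → write 0, move -1, go to T
T | 000[0]00   read 0 → write 0, move -1, go to P
P | 00[0]000   read 0 → write 1, move -1, go to Q
Q | 0[0]1000
No transition is defined for (Q, 0); M halts in state Q.

Q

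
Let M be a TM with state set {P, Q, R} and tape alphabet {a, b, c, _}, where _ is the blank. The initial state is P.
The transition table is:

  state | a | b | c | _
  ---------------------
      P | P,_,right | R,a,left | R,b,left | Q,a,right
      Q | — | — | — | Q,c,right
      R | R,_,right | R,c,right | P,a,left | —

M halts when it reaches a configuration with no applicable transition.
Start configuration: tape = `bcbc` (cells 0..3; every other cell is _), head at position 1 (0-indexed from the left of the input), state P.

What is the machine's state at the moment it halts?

P | _b[c]bc   read c → write b, move left, go to R
R | _[b]bbc   read b → write c, move right, go to R
R | _c[b]bc   read b → write c, move right, go to R
R | _cc[b]c   read b → write c, move right, go to R
R | _ccc[c]   read c → write a, move left, go to P
P | _cc[c]a   read c → write b, move left, go to R
R | _c[c]ba   read c → write a, move left, go to P
P | _[c]aba   read c → write b, move left, go to R
R | [_]baba
No transition is defined for (R, _); M halts in state R.

R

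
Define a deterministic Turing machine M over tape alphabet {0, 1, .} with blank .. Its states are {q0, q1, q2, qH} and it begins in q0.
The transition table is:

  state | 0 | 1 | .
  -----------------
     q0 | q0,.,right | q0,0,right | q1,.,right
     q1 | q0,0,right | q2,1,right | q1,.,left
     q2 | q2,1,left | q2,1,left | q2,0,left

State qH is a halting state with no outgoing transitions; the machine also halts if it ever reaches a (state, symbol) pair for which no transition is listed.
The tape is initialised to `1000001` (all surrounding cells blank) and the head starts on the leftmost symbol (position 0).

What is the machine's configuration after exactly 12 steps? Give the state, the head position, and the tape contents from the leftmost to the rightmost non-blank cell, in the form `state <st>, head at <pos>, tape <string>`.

state q1, head at 8, tape 0.....0

state=q0 head=0 tape=[1]000001..   (q0,1)→(q0,0,right)
state=q0 head=1 tape=0[0]00001..   (q0,0)→(q0,.,right)
state=q0 head=2 tape=0.[0]0001..   (q0,0)→(q0,.,right)
state=q0 head=3 tape=0..[0]001..   (q0,0)→(q0,.,right)
state=q0 head=4 tape=0...[0]01..   (q0,0)→(q0,.,right)
state=q0 head=5 tape=0....[0]1..   (q0,0)→(q0,.,right)
state=q0 head=6 tape=0.....[1]..   (q0,1)→(q0,0,right)
state=q0 head=7 tape=0.....0[.].   (q0,.)→(q1,.,right)
state=q1 head=8 tape=0.....0.[.]   (q1,.)→(q1,.,left)
state=q1 head=7 tape=0.....0[.].   (q1,.)→(q1,.,left)
state=q1 head=6 tape=0.....[0]..   (q1,0)→(q0,0,right)
state=q0 head=7 tape=0.....0[.].   (q0,.)→(q1,.,right)
state=q1 head=8 tape=0.....0.[.]
After 12 steps: state q1, head at 8, tape 0.....0.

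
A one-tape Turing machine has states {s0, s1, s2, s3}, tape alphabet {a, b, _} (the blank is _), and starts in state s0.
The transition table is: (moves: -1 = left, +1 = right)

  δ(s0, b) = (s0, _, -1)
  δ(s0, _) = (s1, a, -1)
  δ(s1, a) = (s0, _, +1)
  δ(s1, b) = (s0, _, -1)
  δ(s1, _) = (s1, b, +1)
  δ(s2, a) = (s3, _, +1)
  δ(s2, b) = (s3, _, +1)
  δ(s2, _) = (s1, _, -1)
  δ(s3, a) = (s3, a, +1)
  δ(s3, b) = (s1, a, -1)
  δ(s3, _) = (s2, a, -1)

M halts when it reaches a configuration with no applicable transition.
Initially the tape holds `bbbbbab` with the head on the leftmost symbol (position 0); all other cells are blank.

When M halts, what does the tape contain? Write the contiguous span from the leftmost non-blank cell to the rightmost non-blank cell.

s0 | ____[b]bbbbab   read b → write _, move -1, go to s0
s0 | ___[_]_bbbbab   read _ → write a, move -1, go to s1
s1 | __[_]a_bbbbab   read _ → write b, move +1, go to s1
s1 | __b[a]_bbbbab   read a → write _, move +1, go to s0
s0 | __b_[_]bbbbab   read _ → write a, move -1, go to s1
s1 | __b[_]abbbbab   read _ → write b, move +1, go to s1
s1 | __bb[a]bbbbab   read a → write _, move +1, go to s0
s0 | __bb_[b]bbbab   read b → write _, move -1, go to s0
s0 | __bb[_]_bbbab   read _ → write a, move -1, go to s1
s1 | __b[b]a_bbbab   read b → write _, move -1, go to s0
s0 | __[b]_a_bbbab   read b → write _, move -1, go to s0
s0 | _[_]__a_bbbab   read _ → write a, move -1, go to s1
s1 | [_]a__a_bbbab   read _ → write b, move +1, go to s1
s1 | b[a]__a_bbbab   read a → write _, move +1, go to s0
s0 | b_[_]_a_bbbab   read _ → write a, move -1, go to s1
s1 | b[_]a_a_bbbab   read _ → write b, move +1, go to s1
s1 | bb[a]_a_bbbab   read a → write _, move +1, go to s0
s0 | bb_[_]a_bbbab   read _ → write a, move -1, go to s1
s1 | bb[_]aa_bbbab   read _ → write b, move +1, go to s1
s1 | bbb[a]a_bbbab   read a → write _, move +1, go to s0
s0 | bbb_[a]_bbbab
The non-blank tape span at halt is bbb_a_bbbab.

bbb_a_bbbab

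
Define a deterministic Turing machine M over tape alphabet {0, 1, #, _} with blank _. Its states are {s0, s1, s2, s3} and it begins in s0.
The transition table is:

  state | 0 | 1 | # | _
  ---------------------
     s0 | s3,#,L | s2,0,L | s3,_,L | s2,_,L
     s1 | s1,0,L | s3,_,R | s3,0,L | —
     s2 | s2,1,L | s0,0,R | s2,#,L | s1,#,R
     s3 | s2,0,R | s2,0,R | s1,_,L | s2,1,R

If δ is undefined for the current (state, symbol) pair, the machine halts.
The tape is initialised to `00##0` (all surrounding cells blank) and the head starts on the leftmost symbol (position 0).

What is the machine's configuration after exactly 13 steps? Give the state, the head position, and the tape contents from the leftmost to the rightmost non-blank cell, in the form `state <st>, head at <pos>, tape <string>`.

state s1, head at -1, tape #110##0

s0 | __[0]0##0   read 0 → write #, move L, go to s3
s3 | _[_]#0##0   read _ → write 1, move R, go to s2
s2 | _1[#]0##0   read # → write #, move L, go to s2
s2 | _[1]#0##0   read 1 → write 0, move R, go to s0
s0 | _0[#]0##0   read # → write _, move L, go to s3
s3 | _[0]_0##0   read 0 → write 0, move R, go to s2
s2 | _0[_]0##0   read _ → write #, move R, go to s1
s1 | _0#[0]##0   read 0 → write 0, move L, go to s1
s1 | _0[#]0##0   read # → write 0, move L, go to s3
s3 | _[0]00##0   read 0 → write 0, move R, go to s2
s2 | _0[0]0##0   read 0 → write 1, move L, go to s2
s2 | _[0]10##0   read 0 → write 1, move L, go to s2
s2 | [_]110##0   read _ → write #, move R, go to s1
s1 | #[1]10##0
After 13 steps: state s1, head at -1, tape #110##0.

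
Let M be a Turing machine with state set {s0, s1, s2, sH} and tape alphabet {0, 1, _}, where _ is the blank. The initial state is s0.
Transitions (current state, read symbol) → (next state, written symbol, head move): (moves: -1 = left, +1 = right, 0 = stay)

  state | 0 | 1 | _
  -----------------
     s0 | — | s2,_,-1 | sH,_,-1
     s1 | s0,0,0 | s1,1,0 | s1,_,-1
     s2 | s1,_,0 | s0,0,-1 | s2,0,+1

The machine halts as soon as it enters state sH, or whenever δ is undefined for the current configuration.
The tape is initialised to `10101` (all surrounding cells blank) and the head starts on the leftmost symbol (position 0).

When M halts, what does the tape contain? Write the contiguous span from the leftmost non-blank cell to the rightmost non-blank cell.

s0 | _[1]0101   read 1 → write _, move -1, go to s2
s2 | [_]_0101   read _ → write 0, move +1, go to s2
s2 | 0[_]0101   read _ → write 0, move +1, go to s2
s2 | 00[0]101   read 0 → write _, move 0, go to s1
s1 | 00[_]101   read _ → write _, move -1, go to s1
s1 | 0[0]_101   read 0 → write 0, move 0, go to s0
s0 | 0[0]_101
The non-blank tape span at halt is 00_101.

00_101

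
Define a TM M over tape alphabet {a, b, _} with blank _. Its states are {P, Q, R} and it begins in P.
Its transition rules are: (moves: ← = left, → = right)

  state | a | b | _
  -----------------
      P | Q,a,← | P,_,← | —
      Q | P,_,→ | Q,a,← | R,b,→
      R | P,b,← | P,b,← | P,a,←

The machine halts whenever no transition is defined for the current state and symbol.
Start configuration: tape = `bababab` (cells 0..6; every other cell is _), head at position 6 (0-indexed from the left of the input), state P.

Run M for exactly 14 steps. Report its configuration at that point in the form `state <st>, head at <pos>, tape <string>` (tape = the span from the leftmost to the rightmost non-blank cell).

state=P head=6 tape=__bababa[b]   (P,b)→(P,_,←)
state=P head=5 tape=__babab[a]_   (P,a)→(Q,a,←)
state=Q head=4 tape=__baba[b]a_   (Q,b)→(Q,a,←)
state=Q head=3 tape=__bab[a]aa_   (Q,a)→(P,_,→)
state=P head=4 tape=__bab_[a]a_   (P,a)→(Q,a,←)
state=Q head=3 tape=__bab[_]aa_   (Q,_)→(R,b,→)
state=R head=4 tape=__babb[a]a_   (R,a)→(P,b,←)
state=P head=3 tape=__bab[b]ba_   (P,b)→(P,_,←)
state=P head=2 tape=__ba[b]_ba_   (P,b)→(P,_,←)
state=P head=1 tape=__b[a]__ba_   (P,a)→(Q,a,←)
state=Q head=0 tape=__[b]a__ba_   (Q,b)→(Q,a,←)
state=Q head=-1 tape=_[_]aa__ba_   (Q,_)→(R,b,→)
state=R head=0 tape=_b[a]a__ba_   (R,a)→(P,b,←)
state=P head=-1 tape=_[b]ba__ba_   (P,b)→(P,_,←)
state=P head=-2 tape=[_]_ba__ba_
After 14 steps: state P, head at -2, tape ba__ba.

state P, head at -2, tape ba__ba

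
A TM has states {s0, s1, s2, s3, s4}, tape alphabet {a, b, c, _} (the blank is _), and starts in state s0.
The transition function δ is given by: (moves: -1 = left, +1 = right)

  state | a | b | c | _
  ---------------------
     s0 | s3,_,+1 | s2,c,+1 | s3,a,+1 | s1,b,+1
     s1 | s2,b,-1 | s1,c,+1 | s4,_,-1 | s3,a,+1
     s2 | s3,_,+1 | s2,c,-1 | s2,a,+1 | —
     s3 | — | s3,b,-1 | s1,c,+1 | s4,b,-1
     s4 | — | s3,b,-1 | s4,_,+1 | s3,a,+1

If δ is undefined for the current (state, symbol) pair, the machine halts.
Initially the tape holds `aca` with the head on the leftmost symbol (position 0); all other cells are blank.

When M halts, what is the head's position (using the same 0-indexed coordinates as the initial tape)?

3

state=s0 head=0 tape=[a]ca__   (s0,a)→(s3,_,+1)
state=s3 head=1 tape=_[c]a__   (s3,c)→(s1,c,+1)
state=s1 head=2 tape=_c[a]__   (s1,a)→(s2,b,-1)
state=s2 head=1 tape=_[c]b__   (s2,c)→(s2,a,+1)
state=s2 head=2 tape=_a[b]__   (s2,b)→(s2,c,-1)
state=s2 head=1 tape=_[a]c__   (s2,a)→(s3,_,+1)
state=s3 head=2 tape=__[c]__   (s3,c)→(s1,c,+1)
state=s1 head=3 tape=__c[_]_   (s1,_)→(s3,a,+1)
state=s3 head=4 tape=__ca[_]   (s3,_)→(s4,b,-1)
state=s4 head=3 tape=__c[a]b
At halt the head is at cell 3.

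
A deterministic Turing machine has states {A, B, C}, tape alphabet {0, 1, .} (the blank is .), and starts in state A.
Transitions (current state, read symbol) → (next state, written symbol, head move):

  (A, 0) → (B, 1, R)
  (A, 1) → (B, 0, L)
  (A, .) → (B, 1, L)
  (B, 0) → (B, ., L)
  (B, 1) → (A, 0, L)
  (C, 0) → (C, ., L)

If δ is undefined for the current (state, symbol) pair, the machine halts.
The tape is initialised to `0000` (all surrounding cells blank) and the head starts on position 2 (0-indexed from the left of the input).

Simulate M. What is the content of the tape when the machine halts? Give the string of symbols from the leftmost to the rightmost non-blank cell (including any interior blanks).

A | ..00[0]0   read 0 → write 1, move R, go to B
B | ..001[0]   read 0 → write ., move L, go to B
B | ..00[1].   read 1 → write 0, move L, go to A
A | ..0[0]0.   read 0 → write 1, move R, go to B
B | ..01[0].   read 0 → write ., move L, go to B
B | ..0[1]..   read 1 → write 0, move L, go to A
A | ..[0]0..   read 0 → write 1, move R, go to B
B | ..1[0]..   read 0 → write ., move L, go to B
B | ..[1]...   read 1 → write 0, move L, go to A
A | .[.]0...   read . → write 1, move L, go to B
B | [.]10...
The non-blank tape span at halt is 10.

10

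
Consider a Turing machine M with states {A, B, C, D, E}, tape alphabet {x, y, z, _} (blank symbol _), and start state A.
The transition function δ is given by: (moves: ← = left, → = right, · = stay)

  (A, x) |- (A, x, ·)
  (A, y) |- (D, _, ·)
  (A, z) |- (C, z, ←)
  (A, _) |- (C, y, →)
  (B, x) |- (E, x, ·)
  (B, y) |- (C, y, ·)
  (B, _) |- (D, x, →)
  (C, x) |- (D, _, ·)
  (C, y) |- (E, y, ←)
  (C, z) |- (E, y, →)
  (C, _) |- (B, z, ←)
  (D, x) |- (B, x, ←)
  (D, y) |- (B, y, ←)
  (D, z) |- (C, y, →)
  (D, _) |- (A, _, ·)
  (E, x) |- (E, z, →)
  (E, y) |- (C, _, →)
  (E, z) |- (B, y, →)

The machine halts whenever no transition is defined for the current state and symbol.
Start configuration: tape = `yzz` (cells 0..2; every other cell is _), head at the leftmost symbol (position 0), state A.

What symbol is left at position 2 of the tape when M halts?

A | [y]zz____   read y → write _, move ·, go to D
D | [_]zz____   read _ → write _, move ·, go to A
A | [_]zz____   read _ → write y, move →, go to C
C | y[z]z____   read z → write y, move →, go to E
E | yy[z]____   read z → write y, move →, go to B
B | yyy[_]___   read _ → write x, move →, go to D
D | yyyx[_]__   read _ → write _, move ·, go to A
A | yyyx[_]__   read _ → write y, move →, go to C
C | yyyxy[_]_   read _ → write z, move ←, go to B
B | yyyx[y]z_   read y → write y, move ·, go to C
C | yyyx[y]z_   read y → write y, move ←, go to E
E | yyy[x]yz_   read x → write z, move →, go to E
E | yyyz[y]z_   read y → write _, move →, go to C
C | yyyz_[z]_   read z → write y, move →, go to E
E | yyyz_y[_]
Cell 2 holds y when M halts.

y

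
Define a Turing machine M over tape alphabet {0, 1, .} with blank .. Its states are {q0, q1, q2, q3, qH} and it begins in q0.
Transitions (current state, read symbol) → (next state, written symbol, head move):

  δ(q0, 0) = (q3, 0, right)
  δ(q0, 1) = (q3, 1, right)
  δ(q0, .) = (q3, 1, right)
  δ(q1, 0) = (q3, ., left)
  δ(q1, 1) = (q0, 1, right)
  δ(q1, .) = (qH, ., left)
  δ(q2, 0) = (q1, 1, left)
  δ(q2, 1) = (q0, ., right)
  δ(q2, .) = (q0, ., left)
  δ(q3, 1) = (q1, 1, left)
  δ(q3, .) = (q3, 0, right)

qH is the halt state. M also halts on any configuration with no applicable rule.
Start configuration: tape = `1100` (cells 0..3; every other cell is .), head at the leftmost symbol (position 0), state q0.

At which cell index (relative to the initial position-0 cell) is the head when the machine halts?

2

q0 | [1]100   read 1 → write 1, move right, go to q3
q3 | 1[1]00   read 1 → write 1, move left, go to q1
q1 | [1]100   read 1 → write 1, move right, go to q0
q0 | 1[1]00   read 1 → write 1, move right, go to q3
q3 | 11[0]0
At halt the head is at cell 2.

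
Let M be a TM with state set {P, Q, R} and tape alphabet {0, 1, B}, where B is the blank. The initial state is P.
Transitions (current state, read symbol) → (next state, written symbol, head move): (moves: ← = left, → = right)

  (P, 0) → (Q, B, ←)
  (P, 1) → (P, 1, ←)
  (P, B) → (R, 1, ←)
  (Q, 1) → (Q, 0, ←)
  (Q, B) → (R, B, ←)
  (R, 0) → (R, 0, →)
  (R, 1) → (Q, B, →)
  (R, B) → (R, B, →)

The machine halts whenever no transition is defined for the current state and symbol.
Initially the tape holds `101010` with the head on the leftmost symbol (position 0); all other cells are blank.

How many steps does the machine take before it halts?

11

state=P head=0 tape=BB[1]01010   (P,1)→(P,1,←)
state=P head=-1 tape=B[B]101010   (P,B)→(R,1,←)
state=R head=-2 tape=[B]1101010   (R,B)→(R,B,→)
state=R head=-1 tape=B[1]101010   (R,1)→(Q,B,→)
state=Q head=0 tape=BB[1]01010   (Q,1)→(Q,0,←)
state=Q head=-1 tape=B[B]001010   (Q,B)→(R,B,←)
state=R head=-2 tape=[B]B001010   (R,B)→(R,B,→)
state=R head=-1 tape=B[B]001010   (R,B)→(R,B,→)
state=R head=0 tape=BB[0]01010   (R,0)→(R,0,→)
state=R head=1 tape=BB0[0]1010   (R,0)→(R,0,→)
state=R head=2 tape=BB00[1]010   (R,1)→(Q,B,→)
state=Q head=3 tape=BB00B[0]10
M halts after 11 transitions.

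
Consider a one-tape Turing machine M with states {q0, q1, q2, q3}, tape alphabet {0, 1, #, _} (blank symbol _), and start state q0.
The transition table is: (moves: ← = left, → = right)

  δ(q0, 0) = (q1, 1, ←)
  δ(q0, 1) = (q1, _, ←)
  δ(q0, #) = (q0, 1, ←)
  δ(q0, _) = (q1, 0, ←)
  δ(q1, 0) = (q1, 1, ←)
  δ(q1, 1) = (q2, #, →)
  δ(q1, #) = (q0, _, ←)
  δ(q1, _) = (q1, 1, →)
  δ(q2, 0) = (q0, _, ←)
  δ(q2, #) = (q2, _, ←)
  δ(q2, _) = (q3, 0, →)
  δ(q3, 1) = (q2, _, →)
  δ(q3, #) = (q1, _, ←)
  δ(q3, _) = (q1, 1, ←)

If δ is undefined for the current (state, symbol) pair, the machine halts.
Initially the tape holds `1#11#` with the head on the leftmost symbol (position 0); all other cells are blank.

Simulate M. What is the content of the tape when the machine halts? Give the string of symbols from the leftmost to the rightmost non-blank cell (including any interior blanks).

q0 | ___[1]#11#   read 1 → write _, move ←, go to q1
q1 | __[_]_#11#   read _ → write 1, move →, go to q1
q1 | __1[_]#11#   read _ → write 1, move →, go to q1
q1 | __11[#]11#   read # → write _, move ←, go to q0
q0 | __1[1]_11#   read 1 → write _, move ←, go to q1
q1 | __[1]__11#   read 1 → write #, move →, go to q2
q2 | __#[_]_11#   read _ → write 0, move →, go to q3
q3 | __#0[_]11#   read _ → write 1, move ←, go to q1
q1 | __#[0]111#   read 0 → write 1, move ←, go to q1
q1 | __[#]1111#   read # → write _, move ←, go to q0
q0 | _[_]_1111#   read _ → write 0, move ←, go to q1
q1 | [_]0_1111#   read _ → write 1, move →, go to q1
q1 | 1[0]_1111#   read 0 → write 1, move ←, go to q1
q1 | [1]1_1111#   read 1 → write #, move →, go to q2
q2 | #[1]_1111#
The non-blank tape span at halt is #1_1111#.

#1_1111#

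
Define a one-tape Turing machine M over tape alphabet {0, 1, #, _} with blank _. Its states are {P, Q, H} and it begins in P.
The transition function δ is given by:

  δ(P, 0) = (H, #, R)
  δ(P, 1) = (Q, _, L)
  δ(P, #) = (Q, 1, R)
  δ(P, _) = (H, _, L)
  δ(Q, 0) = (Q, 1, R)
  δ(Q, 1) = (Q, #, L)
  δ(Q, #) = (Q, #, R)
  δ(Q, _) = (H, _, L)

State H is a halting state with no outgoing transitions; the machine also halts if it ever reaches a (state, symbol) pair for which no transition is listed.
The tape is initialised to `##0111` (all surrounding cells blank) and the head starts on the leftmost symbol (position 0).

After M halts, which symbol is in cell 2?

state=P head=0 tape=[#]#0111_   (P,#)→(Q,1,R)
state=Q head=1 tape=1[#]0111_   (Q,#)→(Q,#,R)
state=Q head=2 tape=1#[0]111_   (Q,0)→(Q,1,R)
state=Q head=3 tape=1#1[1]11_   (Q,1)→(Q,#,L)
state=Q head=2 tape=1#[1]#11_   (Q,1)→(Q,#,L)
state=Q head=1 tape=1[#]##11_   (Q,#)→(Q,#,R)
state=Q head=2 tape=1#[#]#11_   (Q,#)→(Q,#,R)
state=Q head=3 tape=1##[#]11_   (Q,#)→(Q,#,R)
state=Q head=4 tape=1###[1]1_   (Q,1)→(Q,#,L)
state=Q head=3 tape=1##[#]#1_   (Q,#)→(Q,#,R)
state=Q head=4 tape=1###[#]1_   (Q,#)→(Q,#,R)
state=Q head=5 tape=1####[1]_   (Q,1)→(Q,#,L)
state=Q head=4 tape=1###[#]#_   (Q,#)→(Q,#,R)
state=Q head=5 tape=1####[#]_   (Q,#)→(Q,#,R)
state=Q head=6 tape=1#####[_]   (Q,_)→(H,_,L)
state=H head=5 tape=1####[#]_
Cell 2 holds # when M halts.

#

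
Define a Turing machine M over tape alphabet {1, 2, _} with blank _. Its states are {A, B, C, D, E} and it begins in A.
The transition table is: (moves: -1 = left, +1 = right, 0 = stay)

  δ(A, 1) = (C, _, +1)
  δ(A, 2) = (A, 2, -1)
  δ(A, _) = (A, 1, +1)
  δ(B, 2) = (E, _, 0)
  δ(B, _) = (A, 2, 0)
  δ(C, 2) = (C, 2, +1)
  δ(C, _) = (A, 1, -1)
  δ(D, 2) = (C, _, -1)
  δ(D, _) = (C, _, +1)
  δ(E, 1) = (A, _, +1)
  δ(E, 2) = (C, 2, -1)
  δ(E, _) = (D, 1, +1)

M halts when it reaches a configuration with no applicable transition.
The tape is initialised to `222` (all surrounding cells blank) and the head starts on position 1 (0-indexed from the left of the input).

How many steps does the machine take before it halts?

A | _2[2]2_   read 2 → write 2, move -1, go to A
A | _[2]22_   read 2 → write 2, move -1, go to A
A | [_]222_   read _ → write 1, move +1, go to A
A | 1[2]22_   read 2 → write 2, move -1, go to A
A | [1]222_   read 1 → write _, move +1, go to C
C | _[2]22_   read 2 → write 2, move +1, go to C
C | _2[2]2_   read 2 → write 2, move +1, go to C
C | _22[2]_   read 2 → write 2, move +1, go to C
C | _222[_]   read _ → write 1, move -1, go to A
A | _22[2]1   read 2 → write 2, move -1, go to A
A | _2[2]21   read 2 → write 2, move -1, go to A
A | _[2]221   read 2 → write 2, move -1, go to A
A | [_]2221   read _ → write 1, move +1, go to A
A | 1[2]221   read 2 → write 2, move -1, go to A
A | [1]2221   read 1 → write _, move +1, go to C
C | _[2]221   read 2 → write 2, move +1, go to C
C | _2[2]21   read 2 → write 2, move +1, go to C
C | _22[2]1   read 2 → write 2, move +1, go to C
C | _222[1]
M halts after 18 transitions.

18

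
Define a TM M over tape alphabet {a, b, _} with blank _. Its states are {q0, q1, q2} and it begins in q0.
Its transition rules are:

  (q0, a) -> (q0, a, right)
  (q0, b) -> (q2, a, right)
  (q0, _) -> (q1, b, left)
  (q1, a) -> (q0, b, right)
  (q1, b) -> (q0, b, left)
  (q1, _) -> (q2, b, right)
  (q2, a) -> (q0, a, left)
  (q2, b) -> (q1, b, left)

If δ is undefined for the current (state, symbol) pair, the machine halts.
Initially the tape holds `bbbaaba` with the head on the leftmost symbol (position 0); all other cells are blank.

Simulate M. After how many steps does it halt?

state=q0 head=0 tape=[b]bbaaba__   (q0,b)→(q2,a,right)
state=q2 head=1 tape=a[b]baaba__   (q2,b)→(q1,b,left)
state=q1 head=0 tape=[a]bbaaba__   (q1,a)→(q0,b,right)
state=q0 head=1 tape=b[b]baaba__   (q0,b)→(q2,a,right)
state=q2 head=2 tape=ba[b]aaba__   (q2,b)→(q1,b,left)
state=q1 head=1 tape=b[a]baaba__   (q1,a)→(q0,b,right)
state=q0 head=2 tape=bb[b]aaba__   (q0,b)→(q2,a,right)
state=q2 head=3 tape=bba[a]aba__   (q2,a)→(q0,a,left)
state=q0 head=2 tape=bb[a]aaba__   (q0,a)→(q0,a,right)
state=q0 head=3 tape=bba[a]aba__   (q0,a)→(q0,a,right)
state=q0 head=4 tape=bbaa[a]ba__   (q0,a)→(q0,a,right)
state=q0 head=5 tape=bbaaa[b]a__   (q0,b)→(q2,a,right)
state=q2 head=6 tape=bbaaaa[a]__   (q2,a)→(q0,a,left)
state=q0 head=5 tape=bbaaa[a]a__   (q0,a)→(q0,a,right)
state=q0 head=6 tape=bbaaaa[a]__   (q0,a)→(q0,a,right)
state=q0 head=7 tape=bbaaaaa[_]_   (q0,_)→(q1,b,left)
state=q1 head=6 tape=bbaaaa[a]b_   (q1,a)→(q0,b,right)
state=q0 head=7 tape=bbaaaab[b]_   (q0,b)→(q2,a,right)
state=q2 head=8 tape=bbaaaaba[_]
M halts after 18 transitions.

18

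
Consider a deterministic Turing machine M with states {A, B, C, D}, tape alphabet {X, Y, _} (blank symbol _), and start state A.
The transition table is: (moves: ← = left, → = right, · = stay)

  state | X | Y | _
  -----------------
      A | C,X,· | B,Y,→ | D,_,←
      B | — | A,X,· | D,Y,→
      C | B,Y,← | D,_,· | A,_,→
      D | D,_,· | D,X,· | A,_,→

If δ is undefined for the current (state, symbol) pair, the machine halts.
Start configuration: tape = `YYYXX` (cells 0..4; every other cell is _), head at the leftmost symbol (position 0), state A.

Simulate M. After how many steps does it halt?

state=A head=0 tape=_[Y]YYXX   (A,Y)→(B,Y,→)
state=B head=1 tape=_Y[Y]YXX   (B,Y)→(A,X,·)
state=A head=1 tape=_Y[X]YXX   (A,X)→(C,X,·)
state=C head=1 tape=_Y[X]YXX   (C,X)→(B,Y,←)
state=B head=0 tape=_[Y]YYXX   (B,Y)→(A,X,·)
state=A head=0 tape=_[X]YYXX   (A,X)→(C,X,·)
state=C head=0 tape=_[X]YYXX   (C,X)→(B,Y,←)
state=B head=-1 tape=[_]YYYXX   (B,_)→(D,Y,→)
state=D head=0 tape=Y[Y]YYXX   (D,Y)→(D,X,·)
state=D head=0 tape=Y[X]YYXX   (D,X)→(D,_,·)
state=D head=0 tape=Y[_]YYXX   (D,_)→(A,_,→)
state=A head=1 tape=Y_[Y]YXX   (A,Y)→(B,Y,→)
state=B head=2 tape=Y_Y[Y]XX   (B,Y)→(A,X,·)
state=A head=2 tape=Y_Y[X]XX   (A,X)→(C,X,·)
state=C head=2 tape=Y_Y[X]XX   (C,X)→(B,Y,←)
state=B head=1 tape=Y_[Y]YXX   (B,Y)→(A,X,·)
state=A head=1 tape=Y_[X]YXX   (A,X)→(C,X,·)
state=C head=1 tape=Y_[X]YXX   (C,X)→(B,Y,←)
state=B head=0 tape=Y[_]YYXX   (B,_)→(D,Y,→)
state=D head=1 tape=YY[Y]YXX   (D,Y)→(D,X,·)
state=D head=1 tape=YY[X]YXX   (D,X)→(D,_,·)
state=D head=1 tape=YY[_]YXX   (D,_)→(A,_,→)
state=A head=2 tape=YY_[Y]XX   (A,Y)→(B,Y,→)
state=B head=3 tape=YY_Y[X]X
M halts after 23 transitions.

23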